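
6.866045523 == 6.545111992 False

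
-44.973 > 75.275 False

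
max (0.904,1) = 1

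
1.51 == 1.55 False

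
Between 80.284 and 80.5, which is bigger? 80.5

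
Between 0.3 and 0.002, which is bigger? 0.3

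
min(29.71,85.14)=29.71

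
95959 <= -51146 False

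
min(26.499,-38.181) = -38.181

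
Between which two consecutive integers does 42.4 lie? 42 and 43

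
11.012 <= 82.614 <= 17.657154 False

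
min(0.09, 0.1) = 0.09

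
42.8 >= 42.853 False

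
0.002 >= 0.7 False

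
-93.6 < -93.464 True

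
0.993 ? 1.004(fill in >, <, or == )<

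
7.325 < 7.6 True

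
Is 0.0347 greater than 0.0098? Yes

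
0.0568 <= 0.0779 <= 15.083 True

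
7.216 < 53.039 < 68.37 True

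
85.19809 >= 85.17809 True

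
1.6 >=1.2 True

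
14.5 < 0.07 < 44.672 False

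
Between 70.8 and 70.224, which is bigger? 70.8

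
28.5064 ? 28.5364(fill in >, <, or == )<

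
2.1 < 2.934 True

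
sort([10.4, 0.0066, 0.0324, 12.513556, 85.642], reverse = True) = [85.642, 12.513556, 10.4, 0.0324, 0.0066]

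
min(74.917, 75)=74.917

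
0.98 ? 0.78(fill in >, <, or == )>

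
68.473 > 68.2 True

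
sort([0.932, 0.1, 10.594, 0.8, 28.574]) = [0.1, 0.8, 0.932, 10.594, 28.574]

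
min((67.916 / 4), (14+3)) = 16.979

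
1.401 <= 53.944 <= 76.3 True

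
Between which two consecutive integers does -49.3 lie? -50 and -49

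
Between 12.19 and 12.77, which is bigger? 12.77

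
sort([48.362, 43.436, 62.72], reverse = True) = [62.72, 48.362, 43.436]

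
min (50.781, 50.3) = 50.3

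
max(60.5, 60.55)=60.55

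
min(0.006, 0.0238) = 0.006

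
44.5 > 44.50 False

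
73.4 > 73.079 True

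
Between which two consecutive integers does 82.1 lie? 82 and 83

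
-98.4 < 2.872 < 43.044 True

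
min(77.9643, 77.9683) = 77.9643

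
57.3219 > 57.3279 False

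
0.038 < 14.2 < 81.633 True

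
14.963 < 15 True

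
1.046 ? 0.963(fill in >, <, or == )>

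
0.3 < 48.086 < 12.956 False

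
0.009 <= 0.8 True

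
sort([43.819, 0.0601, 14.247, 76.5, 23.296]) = [0.0601, 14.247, 23.296, 43.819, 76.5]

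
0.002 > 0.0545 False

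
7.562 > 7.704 False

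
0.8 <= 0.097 False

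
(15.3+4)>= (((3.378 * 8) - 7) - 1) True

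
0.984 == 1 False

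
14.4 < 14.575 True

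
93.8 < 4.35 False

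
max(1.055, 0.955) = 1.055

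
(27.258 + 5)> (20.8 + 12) False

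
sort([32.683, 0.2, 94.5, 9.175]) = [0.2, 9.175, 32.683, 94.5]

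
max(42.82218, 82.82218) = 82.82218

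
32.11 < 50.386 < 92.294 True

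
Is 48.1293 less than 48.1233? No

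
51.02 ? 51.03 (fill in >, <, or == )<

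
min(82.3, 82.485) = 82.3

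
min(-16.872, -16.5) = -16.872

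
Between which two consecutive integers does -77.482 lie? -78 and -77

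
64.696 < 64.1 False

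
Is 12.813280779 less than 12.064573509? No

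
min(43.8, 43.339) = 43.339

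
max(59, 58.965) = 59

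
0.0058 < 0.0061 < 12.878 True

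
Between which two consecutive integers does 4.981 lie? 4 and 5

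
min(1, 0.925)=0.925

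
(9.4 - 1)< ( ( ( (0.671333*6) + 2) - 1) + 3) False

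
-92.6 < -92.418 True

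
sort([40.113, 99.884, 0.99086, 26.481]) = [0.99086, 26.481, 40.113, 99.884]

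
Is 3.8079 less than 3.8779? Yes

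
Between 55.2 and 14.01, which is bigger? 55.2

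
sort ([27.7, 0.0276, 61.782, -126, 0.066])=[-126, 0.0276, 0.066, 27.7, 61.782]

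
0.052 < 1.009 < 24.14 True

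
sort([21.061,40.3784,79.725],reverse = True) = [79.725,40.3784,21.061]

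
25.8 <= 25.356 False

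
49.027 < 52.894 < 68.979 True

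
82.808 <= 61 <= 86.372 False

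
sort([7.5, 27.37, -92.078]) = [-92.078, 7.5, 27.37]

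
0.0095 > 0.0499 False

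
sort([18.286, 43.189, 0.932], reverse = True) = [43.189, 18.286, 0.932]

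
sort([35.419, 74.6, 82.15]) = [35.419, 74.6, 82.15]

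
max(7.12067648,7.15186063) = 7.15186063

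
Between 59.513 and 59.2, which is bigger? 59.513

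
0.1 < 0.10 False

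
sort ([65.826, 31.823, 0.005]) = [0.005, 31.823, 65.826]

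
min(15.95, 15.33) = 15.33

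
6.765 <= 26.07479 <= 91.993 True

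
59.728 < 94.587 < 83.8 False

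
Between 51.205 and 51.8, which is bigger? 51.8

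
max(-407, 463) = 463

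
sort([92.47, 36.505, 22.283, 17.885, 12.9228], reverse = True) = [92.47, 36.505, 22.283, 17.885, 12.9228]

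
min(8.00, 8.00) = 8.00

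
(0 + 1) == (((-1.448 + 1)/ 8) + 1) False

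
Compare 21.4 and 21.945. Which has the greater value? 21.945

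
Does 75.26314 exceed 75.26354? No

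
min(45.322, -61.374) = -61.374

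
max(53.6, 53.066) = 53.6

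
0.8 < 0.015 False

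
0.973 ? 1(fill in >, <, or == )<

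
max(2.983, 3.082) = 3.082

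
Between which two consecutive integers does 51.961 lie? 51 and 52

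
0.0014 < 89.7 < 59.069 False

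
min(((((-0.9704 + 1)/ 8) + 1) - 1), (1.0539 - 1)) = 0.0037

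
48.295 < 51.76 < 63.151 True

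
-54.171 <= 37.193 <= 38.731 True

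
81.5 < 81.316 False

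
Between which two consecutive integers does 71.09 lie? 71 and 72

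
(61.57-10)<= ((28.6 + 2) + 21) True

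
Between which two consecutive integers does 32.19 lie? 32 and 33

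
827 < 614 False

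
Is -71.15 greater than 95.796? No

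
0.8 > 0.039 True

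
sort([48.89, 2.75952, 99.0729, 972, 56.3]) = [2.75952, 48.89, 56.3, 99.0729, 972]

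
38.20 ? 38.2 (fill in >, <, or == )==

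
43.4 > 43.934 False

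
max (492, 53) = 492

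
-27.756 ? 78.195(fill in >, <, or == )<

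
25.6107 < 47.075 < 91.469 True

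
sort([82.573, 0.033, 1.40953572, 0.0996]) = [0.033, 0.0996, 1.40953572, 82.573]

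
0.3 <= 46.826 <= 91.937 True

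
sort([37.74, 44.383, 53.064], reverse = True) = [53.064, 44.383, 37.74]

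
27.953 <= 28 True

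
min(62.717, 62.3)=62.3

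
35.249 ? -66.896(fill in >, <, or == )>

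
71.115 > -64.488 True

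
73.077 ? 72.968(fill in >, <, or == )>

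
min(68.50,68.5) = 68.50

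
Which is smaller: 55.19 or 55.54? 55.19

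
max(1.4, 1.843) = 1.843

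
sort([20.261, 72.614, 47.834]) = [20.261, 47.834, 72.614]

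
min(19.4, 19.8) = 19.4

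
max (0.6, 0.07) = 0.6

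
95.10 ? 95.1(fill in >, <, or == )==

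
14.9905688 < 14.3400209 False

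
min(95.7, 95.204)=95.204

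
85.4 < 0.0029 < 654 False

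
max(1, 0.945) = 1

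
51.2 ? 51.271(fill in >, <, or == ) <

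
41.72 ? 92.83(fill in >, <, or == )<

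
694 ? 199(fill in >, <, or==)>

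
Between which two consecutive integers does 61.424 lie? 61 and 62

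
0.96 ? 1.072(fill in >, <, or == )<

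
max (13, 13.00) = 13.00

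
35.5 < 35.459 False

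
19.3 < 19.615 True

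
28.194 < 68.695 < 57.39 False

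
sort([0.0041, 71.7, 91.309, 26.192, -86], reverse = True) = [91.309, 71.7, 26.192, 0.0041, -86]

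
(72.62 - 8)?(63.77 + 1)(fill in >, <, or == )<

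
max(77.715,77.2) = 77.715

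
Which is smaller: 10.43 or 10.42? 10.42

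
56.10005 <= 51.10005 False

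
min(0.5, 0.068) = 0.068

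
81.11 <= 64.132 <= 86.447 False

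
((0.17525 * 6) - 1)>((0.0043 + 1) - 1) True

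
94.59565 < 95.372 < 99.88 True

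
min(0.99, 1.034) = 0.99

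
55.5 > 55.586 False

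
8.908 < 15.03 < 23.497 True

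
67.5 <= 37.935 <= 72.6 False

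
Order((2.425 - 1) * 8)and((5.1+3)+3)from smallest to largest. ((5.1+3)+3), ((2.425 - 1) * 8)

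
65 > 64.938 True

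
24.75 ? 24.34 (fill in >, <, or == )>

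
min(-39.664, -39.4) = -39.664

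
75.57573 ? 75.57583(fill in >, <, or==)<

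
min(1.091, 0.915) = 0.915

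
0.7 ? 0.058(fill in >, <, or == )>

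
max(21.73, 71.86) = 71.86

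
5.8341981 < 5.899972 True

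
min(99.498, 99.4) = 99.4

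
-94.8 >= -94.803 True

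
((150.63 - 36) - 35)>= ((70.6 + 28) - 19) True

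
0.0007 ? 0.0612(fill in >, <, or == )<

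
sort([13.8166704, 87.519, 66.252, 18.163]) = [13.8166704, 18.163, 66.252, 87.519]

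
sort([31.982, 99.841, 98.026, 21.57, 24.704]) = [21.57, 24.704, 31.982, 98.026, 99.841]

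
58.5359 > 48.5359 True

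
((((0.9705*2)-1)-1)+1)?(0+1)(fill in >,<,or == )<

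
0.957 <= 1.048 True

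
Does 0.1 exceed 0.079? Yes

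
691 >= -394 True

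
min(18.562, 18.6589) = 18.562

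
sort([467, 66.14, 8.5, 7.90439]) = [7.90439, 8.5, 66.14, 467]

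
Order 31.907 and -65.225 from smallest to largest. -65.225,31.907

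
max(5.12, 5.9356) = 5.9356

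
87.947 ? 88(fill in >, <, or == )<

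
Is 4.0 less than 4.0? No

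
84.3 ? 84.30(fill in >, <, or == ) ==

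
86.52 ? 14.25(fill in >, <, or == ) >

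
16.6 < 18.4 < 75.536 True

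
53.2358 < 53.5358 True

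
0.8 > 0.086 True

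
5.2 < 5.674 True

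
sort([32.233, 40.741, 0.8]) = [0.8, 32.233, 40.741]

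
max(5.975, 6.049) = 6.049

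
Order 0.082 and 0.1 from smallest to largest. 0.082, 0.1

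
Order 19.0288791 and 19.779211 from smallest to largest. 19.0288791,19.779211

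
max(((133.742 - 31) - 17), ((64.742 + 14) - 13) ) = 85.742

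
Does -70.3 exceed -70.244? No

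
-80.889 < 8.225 True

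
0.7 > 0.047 True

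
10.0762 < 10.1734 True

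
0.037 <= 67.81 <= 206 True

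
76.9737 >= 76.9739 False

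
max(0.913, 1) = 1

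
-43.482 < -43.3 True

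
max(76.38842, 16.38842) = 76.38842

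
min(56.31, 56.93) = 56.31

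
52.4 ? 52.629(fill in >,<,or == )<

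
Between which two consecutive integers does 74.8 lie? 74 and 75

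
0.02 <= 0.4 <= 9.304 True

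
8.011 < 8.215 True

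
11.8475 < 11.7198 False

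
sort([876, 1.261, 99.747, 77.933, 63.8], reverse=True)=[876, 99.747, 77.933, 63.8, 1.261]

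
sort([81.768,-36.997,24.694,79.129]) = [-36.997,24.694,79.129,81.768]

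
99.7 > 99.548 True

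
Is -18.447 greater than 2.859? No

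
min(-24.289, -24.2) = -24.289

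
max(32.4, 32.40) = 32.40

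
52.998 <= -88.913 False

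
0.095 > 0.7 False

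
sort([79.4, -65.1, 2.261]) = [-65.1, 2.261, 79.4]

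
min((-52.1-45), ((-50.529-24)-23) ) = -97.529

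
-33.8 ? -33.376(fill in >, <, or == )<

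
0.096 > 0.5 False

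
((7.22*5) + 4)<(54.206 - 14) True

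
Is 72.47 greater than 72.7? No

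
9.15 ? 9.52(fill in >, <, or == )<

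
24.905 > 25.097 False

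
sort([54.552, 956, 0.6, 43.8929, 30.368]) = [0.6, 30.368, 43.8929, 54.552, 956]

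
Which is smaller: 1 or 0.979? 0.979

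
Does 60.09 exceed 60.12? No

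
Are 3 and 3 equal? Yes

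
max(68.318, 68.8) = 68.8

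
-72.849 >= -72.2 False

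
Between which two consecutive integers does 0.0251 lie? 0 and 1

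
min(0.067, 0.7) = 0.067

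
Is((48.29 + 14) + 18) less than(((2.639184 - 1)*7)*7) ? Yes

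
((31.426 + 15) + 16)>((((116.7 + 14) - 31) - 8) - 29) False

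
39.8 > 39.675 True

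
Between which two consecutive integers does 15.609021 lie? 15 and 16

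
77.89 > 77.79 True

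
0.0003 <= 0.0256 True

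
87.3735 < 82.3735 False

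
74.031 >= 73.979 True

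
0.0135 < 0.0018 False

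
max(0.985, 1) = 1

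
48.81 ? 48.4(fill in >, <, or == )>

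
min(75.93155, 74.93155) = 74.93155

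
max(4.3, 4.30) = 4.30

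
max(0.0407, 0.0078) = 0.0407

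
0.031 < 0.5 True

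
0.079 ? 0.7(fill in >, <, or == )<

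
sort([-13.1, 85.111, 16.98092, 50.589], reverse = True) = [85.111, 50.589, 16.98092, -13.1]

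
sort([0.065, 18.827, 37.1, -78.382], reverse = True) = [37.1, 18.827, 0.065, -78.382]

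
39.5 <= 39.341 False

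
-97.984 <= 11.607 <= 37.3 True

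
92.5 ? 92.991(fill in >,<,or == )<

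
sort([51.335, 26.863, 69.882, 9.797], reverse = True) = [69.882, 51.335, 26.863, 9.797]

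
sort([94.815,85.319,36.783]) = [36.783,85.319,94.815]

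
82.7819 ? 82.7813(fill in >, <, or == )>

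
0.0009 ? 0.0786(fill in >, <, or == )<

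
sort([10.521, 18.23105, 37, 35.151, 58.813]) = [10.521, 18.23105, 35.151, 37, 58.813]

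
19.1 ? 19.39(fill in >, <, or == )<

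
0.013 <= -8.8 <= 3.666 False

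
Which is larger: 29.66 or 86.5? 86.5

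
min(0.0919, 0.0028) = 0.0028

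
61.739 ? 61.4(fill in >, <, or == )>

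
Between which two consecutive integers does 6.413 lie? 6 and 7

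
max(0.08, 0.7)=0.7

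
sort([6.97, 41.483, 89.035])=[6.97, 41.483, 89.035]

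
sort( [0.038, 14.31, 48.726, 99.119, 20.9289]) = [0.038, 14.31, 20.9289, 48.726, 99.119]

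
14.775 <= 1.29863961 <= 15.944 False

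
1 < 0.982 False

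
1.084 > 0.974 True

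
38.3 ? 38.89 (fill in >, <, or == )<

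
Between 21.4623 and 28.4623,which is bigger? 28.4623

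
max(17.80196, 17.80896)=17.80896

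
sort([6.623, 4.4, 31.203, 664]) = [4.4, 6.623, 31.203, 664]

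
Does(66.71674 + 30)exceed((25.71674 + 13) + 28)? Yes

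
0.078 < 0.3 True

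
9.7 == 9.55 False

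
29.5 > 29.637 False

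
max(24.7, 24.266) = 24.7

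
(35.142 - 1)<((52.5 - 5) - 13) True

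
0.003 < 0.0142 True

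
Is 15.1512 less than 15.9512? Yes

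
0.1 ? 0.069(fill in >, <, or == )>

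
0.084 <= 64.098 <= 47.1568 False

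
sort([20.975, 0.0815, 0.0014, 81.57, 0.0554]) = [0.0014, 0.0554, 0.0815, 20.975, 81.57]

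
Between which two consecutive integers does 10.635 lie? 10 and 11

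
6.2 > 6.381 False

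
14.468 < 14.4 False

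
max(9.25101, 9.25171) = 9.25171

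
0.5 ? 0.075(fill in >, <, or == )>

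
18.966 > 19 False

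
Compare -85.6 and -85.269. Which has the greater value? -85.269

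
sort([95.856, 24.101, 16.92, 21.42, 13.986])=[13.986, 16.92, 21.42, 24.101, 95.856]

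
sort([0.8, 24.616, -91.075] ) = [-91.075, 0.8, 24.616]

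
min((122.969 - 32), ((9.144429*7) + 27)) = 90.969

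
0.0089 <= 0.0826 True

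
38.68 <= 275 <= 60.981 False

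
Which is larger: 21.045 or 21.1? 21.1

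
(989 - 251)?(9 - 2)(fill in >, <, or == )>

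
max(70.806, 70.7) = 70.806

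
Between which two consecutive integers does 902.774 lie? 902 and 903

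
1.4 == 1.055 False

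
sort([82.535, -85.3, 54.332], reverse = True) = [82.535, 54.332, -85.3]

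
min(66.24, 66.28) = 66.24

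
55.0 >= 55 True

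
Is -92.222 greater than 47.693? No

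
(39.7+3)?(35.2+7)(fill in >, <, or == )>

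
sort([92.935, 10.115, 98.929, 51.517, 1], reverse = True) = [98.929, 92.935, 51.517, 10.115, 1]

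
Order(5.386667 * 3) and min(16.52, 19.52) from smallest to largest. (5.386667 * 3), min(16.52, 19.52)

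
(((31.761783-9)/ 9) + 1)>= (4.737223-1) False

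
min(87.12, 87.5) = 87.12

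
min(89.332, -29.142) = -29.142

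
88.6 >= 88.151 True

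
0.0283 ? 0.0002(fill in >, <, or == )>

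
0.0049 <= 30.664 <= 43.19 True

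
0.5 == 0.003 False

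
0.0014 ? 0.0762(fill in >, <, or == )<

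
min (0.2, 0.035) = 0.035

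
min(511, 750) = 511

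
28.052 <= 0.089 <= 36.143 False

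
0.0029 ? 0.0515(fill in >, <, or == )<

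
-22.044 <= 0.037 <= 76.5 True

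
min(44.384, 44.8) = 44.384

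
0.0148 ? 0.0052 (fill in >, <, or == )>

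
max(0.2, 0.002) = 0.2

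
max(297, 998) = 998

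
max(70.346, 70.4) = 70.4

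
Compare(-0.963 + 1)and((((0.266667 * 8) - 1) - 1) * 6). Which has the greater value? ((((0.266667 * 8) - 1) - 1) * 6)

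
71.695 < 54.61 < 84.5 False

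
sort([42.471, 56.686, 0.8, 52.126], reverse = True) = [56.686, 52.126, 42.471, 0.8]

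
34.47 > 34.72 False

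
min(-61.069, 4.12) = -61.069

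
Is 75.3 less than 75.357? Yes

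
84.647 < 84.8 True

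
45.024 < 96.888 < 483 True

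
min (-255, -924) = -924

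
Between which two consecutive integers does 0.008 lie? 0 and 1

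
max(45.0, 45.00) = 45.00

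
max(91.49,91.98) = 91.98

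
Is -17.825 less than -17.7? Yes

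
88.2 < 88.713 True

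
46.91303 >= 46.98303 False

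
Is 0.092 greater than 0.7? No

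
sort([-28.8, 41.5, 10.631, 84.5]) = [-28.8, 10.631, 41.5, 84.5]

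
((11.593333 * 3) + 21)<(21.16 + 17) False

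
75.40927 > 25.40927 True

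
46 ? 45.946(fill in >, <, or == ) >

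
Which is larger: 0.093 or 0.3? 0.3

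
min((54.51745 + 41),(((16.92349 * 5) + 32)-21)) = 95.51745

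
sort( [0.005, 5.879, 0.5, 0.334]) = [0.005, 0.334, 0.5, 5.879]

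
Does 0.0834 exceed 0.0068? Yes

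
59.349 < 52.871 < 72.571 False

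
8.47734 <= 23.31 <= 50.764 True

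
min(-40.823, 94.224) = -40.823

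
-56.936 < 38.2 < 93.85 True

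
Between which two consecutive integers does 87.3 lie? 87 and 88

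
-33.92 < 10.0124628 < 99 True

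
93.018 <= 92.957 False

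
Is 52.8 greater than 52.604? Yes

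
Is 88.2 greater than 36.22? Yes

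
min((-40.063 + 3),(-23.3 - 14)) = -37.3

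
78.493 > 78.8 False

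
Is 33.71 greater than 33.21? Yes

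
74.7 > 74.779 False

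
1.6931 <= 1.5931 False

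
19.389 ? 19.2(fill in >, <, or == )>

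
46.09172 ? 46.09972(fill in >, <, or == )<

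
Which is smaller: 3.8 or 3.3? 3.3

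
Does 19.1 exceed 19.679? No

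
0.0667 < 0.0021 False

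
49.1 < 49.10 False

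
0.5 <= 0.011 False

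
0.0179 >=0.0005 True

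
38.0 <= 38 True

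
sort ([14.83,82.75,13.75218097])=[13.75218097,14.83,82.75]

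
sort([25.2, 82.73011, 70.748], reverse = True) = [82.73011, 70.748, 25.2]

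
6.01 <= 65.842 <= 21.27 False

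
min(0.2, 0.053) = 0.053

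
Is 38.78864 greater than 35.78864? Yes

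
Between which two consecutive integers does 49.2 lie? 49 and 50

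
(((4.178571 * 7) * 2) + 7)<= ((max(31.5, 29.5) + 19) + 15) True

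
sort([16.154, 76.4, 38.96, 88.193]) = [16.154, 38.96, 76.4, 88.193]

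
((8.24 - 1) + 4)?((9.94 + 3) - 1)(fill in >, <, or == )<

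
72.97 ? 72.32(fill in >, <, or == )>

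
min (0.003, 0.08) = 0.003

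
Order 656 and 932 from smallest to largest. 656,932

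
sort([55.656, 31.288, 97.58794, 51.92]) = [31.288, 51.92, 55.656, 97.58794]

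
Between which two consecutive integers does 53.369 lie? 53 and 54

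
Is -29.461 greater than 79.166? No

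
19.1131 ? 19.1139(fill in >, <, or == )<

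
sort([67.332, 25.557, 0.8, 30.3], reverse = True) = [67.332, 30.3, 25.557, 0.8]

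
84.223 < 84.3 True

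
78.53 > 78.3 True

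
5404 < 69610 True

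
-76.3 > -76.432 True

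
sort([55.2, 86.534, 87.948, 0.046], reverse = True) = [87.948, 86.534, 55.2, 0.046]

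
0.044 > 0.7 False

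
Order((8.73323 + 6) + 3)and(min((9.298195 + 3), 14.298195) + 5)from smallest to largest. (min((9.298195 + 3), 14.298195) + 5), ((8.73323 + 6) + 3)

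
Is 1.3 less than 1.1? No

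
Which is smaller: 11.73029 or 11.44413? 11.44413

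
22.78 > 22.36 True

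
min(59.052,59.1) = 59.052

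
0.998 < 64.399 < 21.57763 False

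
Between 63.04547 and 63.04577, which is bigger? 63.04577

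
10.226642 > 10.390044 False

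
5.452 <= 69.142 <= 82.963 True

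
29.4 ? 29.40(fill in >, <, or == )==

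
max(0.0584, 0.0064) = 0.0584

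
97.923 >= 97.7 True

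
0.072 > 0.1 False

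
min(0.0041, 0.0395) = 0.0041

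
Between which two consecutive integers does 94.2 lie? 94 and 95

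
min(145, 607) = 145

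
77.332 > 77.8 False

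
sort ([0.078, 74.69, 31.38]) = [0.078, 31.38, 74.69]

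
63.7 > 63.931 False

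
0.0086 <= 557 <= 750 True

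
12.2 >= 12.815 False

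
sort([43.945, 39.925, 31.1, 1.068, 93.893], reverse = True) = [93.893, 43.945, 39.925, 31.1, 1.068]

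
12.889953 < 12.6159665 False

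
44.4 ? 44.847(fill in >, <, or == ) <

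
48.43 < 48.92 True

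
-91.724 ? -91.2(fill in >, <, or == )<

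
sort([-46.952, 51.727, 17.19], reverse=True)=[51.727, 17.19, -46.952]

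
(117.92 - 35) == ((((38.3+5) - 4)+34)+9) False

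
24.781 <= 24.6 False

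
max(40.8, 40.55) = 40.8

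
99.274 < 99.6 True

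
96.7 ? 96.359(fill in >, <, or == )>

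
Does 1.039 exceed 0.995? Yes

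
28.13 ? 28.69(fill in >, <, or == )<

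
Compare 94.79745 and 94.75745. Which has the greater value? 94.79745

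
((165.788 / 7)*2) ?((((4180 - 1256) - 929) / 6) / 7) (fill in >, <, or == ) <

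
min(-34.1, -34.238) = -34.238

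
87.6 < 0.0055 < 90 False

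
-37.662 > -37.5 False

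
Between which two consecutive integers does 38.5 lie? 38 and 39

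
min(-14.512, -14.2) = -14.512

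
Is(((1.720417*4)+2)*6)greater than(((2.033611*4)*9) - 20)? Yes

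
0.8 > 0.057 True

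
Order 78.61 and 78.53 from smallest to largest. 78.53, 78.61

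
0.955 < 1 True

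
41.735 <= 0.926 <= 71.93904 False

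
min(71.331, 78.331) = 71.331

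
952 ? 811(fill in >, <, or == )>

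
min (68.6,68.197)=68.197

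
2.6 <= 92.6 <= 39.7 False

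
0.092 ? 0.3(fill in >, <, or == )<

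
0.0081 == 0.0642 False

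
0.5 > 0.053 True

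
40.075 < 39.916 False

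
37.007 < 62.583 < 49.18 False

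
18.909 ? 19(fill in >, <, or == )<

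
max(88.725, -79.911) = 88.725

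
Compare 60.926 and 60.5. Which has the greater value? 60.926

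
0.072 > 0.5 False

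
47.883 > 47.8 True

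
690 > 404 True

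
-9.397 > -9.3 False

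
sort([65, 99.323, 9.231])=[9.231, 65, 99.323]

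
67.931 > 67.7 True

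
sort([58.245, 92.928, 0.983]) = [0.983, 58.245, 92.928]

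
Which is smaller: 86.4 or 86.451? 86.4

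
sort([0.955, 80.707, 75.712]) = [0.955, 75.712, 80.707]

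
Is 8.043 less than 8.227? Yes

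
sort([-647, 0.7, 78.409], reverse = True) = [78.409, 0.7, -647]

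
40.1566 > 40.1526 True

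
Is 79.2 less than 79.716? Yes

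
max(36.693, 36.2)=36.693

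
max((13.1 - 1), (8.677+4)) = 12.677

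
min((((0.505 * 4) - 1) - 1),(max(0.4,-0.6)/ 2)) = 0.02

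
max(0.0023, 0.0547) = 0.0547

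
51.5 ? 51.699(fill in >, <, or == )<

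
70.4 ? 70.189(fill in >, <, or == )>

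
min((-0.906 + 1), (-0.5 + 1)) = 0.094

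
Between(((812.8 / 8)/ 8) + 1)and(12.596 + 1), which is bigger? (((812.8 / 8)/ 8) + 1)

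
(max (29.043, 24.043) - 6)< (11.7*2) True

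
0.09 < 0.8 True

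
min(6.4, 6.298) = 6.298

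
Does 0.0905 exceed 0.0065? Yes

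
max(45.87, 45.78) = 45.87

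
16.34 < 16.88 True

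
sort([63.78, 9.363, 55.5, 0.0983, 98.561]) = [0.0983, 9.363, 55.5, 63.78, 98.561]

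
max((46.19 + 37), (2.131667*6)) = 83.19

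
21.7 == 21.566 False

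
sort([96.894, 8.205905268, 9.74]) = [8.205905268, 9.74, 96.894]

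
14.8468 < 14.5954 False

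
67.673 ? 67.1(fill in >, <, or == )>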